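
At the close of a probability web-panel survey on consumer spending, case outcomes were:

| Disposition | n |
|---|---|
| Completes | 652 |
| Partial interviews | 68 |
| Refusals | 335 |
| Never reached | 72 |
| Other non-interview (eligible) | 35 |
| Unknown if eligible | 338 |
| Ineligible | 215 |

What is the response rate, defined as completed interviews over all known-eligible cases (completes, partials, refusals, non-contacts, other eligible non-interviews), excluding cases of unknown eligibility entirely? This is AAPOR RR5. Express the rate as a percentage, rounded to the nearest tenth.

56.1%

Num → 652
Denom → 652 + 68 + 335 + 72 + 35 = 1162
RR5 = 652 / 1162 = 0.5611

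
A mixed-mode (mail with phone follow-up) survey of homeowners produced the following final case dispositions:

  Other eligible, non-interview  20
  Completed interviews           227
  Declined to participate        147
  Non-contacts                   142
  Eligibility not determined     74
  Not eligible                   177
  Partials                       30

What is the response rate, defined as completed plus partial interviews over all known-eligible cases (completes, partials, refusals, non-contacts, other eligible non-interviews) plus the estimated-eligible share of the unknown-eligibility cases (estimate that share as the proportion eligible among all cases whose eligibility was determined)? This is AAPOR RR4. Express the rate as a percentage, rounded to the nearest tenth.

41.3%

Top → 227 + 30 = 257
Eligible (known) → 227 + 30 + 147 + 142 + 20 = 566
e = 566 / (566 + 177) = 566 / 743 = 0.7618
Estimated eligible among unknowns → 0.7618 × 74 = 56.37
Denom → 566 + 56.37 = 622.37
RR4 = 257 / 622.37 = 0.4129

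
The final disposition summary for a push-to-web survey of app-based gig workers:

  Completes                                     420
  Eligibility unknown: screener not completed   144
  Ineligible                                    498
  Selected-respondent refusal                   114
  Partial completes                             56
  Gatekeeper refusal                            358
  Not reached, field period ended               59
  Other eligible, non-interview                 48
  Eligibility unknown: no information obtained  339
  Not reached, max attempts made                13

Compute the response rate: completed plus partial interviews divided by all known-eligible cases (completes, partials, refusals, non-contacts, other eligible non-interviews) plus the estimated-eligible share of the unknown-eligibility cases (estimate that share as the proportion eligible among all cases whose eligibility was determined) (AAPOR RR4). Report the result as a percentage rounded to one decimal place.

34.1%

Declined to participate = 358 + 114 = 472
Non-contacts = 59 + 13 = 72
Unknown eligibility = 144 + 339 = 483
Numerator = 420 + 56 = 476
Determined eligible = 420 + 56 + 472 + 72 + 48 = 1068
e = 1068 / (1068 + 498) = 1068 / 1566 = 0.6820
e × U = 0.6820 × 483 = 329.41
Base = 1068 + 329.41 = 1397.41
RR4 = 476 / 1397.41 = 0.3406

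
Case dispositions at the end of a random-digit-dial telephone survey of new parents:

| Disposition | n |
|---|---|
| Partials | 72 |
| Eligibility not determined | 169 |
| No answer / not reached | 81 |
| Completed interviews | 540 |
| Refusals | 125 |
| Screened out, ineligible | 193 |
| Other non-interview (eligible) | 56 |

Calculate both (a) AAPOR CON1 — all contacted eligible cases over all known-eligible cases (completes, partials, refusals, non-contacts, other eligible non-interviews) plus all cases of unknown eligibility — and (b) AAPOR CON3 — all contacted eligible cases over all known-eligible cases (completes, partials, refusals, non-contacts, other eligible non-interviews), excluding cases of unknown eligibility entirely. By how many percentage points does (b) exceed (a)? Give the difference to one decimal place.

Top → 540 + 72 + 125 + 56 = 793
Denom → 540 + 72 + 125 + 81 + 56 + 169 = 1043
CON1 = 793 / 1043 = 0.7603
Denom → 540 + 72 + 125 + 81 + 56 = 874
CON3 = 793 / 874 = 0.9073
Difference = 90.73 − 76.03 = 14.70 percentage points

14.7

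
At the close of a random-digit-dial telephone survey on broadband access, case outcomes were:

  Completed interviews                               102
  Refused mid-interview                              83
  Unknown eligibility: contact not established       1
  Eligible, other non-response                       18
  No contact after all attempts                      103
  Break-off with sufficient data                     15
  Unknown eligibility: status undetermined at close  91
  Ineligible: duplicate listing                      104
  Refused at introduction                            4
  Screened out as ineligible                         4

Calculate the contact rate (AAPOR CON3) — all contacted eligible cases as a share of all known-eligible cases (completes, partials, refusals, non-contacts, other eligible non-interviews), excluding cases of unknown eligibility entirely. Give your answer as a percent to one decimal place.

68.3%

Refusals = 4 + 83 = 87
Unknown eligibility = 1 + 91 = 92
Not eligible = 4 + 104 = 108
Numerator = 102 + 15 + 87 + 18 = 222
Denominator = 102 + 15 + 87 + 103 + 18 = 325
CON3 = 222 / 325 = 0.6831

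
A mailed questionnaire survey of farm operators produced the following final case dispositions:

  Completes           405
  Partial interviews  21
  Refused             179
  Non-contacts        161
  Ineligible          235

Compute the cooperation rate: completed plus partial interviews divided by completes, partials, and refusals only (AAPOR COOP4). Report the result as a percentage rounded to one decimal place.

70.4%

Top: 405 + 21 = 426
Base: 405 + 21 + 179 = 605
COOP4 = 426 / 605 = 0.7041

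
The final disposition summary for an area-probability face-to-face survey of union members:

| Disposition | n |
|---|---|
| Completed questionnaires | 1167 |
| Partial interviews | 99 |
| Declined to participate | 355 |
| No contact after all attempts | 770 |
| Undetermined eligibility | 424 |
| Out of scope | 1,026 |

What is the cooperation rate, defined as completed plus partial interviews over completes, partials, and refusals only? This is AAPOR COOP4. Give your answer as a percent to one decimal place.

Num → 1167 + 99 = 1266
Denom → 1167 + 99 + 355 = 1621
COOP4 = 1266 / 1621 = 0.7810

78.1%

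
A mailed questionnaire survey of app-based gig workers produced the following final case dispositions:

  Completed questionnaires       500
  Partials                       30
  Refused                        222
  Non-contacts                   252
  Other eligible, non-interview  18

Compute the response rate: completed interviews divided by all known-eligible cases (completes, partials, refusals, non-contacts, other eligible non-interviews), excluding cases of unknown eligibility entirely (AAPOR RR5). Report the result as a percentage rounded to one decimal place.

Numerator: 500
Denom: 500 + 30 + 222 + 252 + 18 = 1022
RR5 = 500 / 1022 = 0.4892

48.9%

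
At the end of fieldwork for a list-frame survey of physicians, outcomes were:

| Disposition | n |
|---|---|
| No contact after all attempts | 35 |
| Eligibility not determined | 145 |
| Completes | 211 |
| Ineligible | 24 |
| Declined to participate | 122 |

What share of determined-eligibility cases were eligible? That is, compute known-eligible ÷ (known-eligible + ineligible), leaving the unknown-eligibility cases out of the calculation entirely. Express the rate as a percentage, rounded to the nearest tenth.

93.9%

Eligible (known) → 211 + 122 + 35 = 368
e = 368 / (368 + 24) = 368 / 392 = 0.9388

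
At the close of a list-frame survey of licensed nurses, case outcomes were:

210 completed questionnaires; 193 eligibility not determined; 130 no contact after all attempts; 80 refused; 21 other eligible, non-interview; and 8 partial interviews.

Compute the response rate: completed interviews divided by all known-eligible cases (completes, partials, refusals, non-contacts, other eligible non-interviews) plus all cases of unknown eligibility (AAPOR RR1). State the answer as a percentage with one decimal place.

32.7%

Numerator: 210
Denom: 210 + 8 + 80 + 130 + 21 + 193 = 642
RR1 = 210 / 642 = 0.3271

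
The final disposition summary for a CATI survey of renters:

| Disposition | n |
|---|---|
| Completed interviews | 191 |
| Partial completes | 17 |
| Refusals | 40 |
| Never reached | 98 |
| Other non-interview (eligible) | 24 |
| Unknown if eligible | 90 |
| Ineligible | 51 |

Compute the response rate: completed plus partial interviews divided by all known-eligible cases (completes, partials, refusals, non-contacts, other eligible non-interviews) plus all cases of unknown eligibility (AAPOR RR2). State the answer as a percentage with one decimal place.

Top: 191 + 17 = 208
Denom: 191 + 17 + 40 + 98 + 24 + 90 = 460
RR2 = 208 / 460 = 0.4522

45.2%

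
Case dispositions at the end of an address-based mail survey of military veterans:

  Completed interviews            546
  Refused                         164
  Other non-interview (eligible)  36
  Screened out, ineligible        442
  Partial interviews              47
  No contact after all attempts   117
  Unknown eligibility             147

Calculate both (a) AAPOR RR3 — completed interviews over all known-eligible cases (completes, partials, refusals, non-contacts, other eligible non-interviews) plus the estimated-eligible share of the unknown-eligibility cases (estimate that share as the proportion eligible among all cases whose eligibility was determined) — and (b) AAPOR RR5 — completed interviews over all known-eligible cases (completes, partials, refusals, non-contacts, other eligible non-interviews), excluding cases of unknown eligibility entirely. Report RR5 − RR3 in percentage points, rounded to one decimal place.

Num = 546
Determined eligible = 546 + 47 + 164 + 117 + 36 = 910
e = 910 / (910 + 442) = 910 / 1352 = 0.6731
Eligible share of unknowns = 0.6731 × 147 = 98.95
Denom = 910 + 98.95 = 1008.95
RR3 = 546 / 1008.95 = 0.5412
Denom = 546 + 47 + 164 + 117 + 36 = 910
RR5 = 546 / 910 = 0.6000
Difference = 60.00 − 54.12 = 5.88 percentage points

5.9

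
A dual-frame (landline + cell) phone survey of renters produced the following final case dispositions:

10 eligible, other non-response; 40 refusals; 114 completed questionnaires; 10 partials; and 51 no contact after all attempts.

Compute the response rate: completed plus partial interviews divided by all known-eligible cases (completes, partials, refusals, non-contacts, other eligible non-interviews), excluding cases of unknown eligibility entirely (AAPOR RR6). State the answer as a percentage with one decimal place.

55.1%

Numerator = 114 + 10 = 124
Denominator = 114 + 10 + 40 + 51 + 10 = 225
RR6 = 124 / 225 = 0.5511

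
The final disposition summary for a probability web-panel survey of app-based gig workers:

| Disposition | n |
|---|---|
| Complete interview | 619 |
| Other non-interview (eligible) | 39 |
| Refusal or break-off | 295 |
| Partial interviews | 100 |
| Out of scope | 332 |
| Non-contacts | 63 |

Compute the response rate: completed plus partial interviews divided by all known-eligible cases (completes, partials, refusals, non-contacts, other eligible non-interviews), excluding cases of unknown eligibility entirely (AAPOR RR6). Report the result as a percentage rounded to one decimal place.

64.4%

Numerator = 619 + 100 = 719
Denom = 619 + 100 + 295 + 63 + 39 = 1116
RR6 = 719 / 1116 = 0.6443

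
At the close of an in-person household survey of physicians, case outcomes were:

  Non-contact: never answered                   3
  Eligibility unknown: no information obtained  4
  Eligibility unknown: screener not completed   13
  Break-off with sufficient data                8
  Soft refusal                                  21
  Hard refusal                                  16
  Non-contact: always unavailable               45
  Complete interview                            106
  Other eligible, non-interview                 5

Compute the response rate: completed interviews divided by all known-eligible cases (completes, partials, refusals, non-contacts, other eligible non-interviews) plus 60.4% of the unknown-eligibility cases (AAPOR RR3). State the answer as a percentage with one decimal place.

49.5%

Declined to participate = 16 + 21 = 37
Non-contacts = 3 + 45 = 48
Undetermined eligibility = 13 + 4 = 17
Top = 106
Eligible (known) = 106 + 8 + 37 + 48 + 5 = 204
e × U = 0.6040 × 17 = 10.27
Denom = 204 + 10.27 = 214.27
RR3 = 106 / 214.27 = 0.4947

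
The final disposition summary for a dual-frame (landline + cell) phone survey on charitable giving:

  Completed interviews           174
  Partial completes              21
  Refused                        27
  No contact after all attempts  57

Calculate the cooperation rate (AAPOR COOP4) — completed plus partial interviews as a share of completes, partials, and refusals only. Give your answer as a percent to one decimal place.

Top: 174 + 21 = 195
Base: 174 + 21 + 27 = 222
COOP4 = 195 / 222 = 0.8784

87.8%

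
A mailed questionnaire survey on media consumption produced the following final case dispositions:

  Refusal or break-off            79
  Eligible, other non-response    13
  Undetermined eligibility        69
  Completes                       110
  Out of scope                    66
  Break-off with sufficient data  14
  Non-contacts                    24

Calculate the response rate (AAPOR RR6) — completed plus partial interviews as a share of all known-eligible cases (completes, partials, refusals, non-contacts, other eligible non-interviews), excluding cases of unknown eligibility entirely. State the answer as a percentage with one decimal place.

Num: 110 + 14 = 124
Denom: 110 + 14 + 79 + 24 + 13 = 240
RR6 = 124 / 240 = 0.5167

51.7%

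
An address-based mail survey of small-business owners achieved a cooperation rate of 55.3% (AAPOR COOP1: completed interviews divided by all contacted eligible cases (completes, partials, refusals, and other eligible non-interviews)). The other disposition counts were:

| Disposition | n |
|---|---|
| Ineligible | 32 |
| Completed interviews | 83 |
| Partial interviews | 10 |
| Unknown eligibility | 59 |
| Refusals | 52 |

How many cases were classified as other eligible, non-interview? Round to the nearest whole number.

COOP1 = 83 / D = 0.553
D = 83 / 0.553 = 150.1
Remaining denominator categories sum to 145
other eligible, non-interview = 150.1 − 145 ≈ 5

5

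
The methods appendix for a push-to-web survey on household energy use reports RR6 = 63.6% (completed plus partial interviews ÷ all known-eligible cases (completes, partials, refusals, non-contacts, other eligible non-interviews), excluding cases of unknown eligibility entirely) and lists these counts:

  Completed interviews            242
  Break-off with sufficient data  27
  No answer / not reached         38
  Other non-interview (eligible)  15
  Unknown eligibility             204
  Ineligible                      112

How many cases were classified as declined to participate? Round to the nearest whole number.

101

Num: 242 + 27 = 269
RR6 = 269 / D = 0.636
D = 269 / 0.636 = 423.0
Rest of base = 322
declined to participate = 423.0 − 322 ≈ 101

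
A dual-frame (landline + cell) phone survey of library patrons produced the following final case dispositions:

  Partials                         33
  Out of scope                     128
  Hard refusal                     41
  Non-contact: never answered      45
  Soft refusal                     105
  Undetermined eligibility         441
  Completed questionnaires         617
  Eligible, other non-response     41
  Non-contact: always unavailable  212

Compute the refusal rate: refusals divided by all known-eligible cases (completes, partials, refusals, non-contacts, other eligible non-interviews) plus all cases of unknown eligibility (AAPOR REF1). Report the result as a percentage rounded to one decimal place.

Refused = 41 + 105 = 146
Never reached = 45 + 212 = 257
Top = 146
Denom = 617 + 33 + 146 + 257 + 41 + 441 = 1535
REF1 = 146 / 1535 = 0.0951

9.5%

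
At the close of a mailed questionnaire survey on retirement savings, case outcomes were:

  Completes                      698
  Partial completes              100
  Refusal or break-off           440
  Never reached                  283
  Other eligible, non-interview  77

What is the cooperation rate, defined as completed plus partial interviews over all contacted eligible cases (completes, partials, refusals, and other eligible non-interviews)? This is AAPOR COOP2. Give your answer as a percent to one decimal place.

Numerator: 698 + 100 = 798
Denominator: 698 + 100 + 440 + 77 = 1315
COOP2 = 798 / 1315 = 0.6068

60.7%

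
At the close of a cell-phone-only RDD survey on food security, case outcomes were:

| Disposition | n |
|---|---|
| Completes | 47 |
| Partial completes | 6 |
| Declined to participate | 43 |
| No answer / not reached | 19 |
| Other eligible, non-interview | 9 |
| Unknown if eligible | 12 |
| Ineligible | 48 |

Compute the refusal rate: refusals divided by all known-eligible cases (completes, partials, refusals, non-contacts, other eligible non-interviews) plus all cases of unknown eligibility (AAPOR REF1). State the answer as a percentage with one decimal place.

31.6%

Num: 43
Base: 47 + 6 + 43 + 19 + 9 + 12 = 136
REF1 = 43 / 136 = 0.3162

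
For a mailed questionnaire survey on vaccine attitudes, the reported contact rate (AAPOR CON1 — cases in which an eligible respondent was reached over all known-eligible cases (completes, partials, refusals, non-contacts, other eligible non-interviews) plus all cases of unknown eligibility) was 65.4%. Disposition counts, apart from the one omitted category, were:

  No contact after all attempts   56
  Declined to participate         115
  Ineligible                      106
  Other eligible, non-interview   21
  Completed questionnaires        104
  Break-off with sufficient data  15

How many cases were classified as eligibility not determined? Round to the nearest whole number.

Numerator = 104 + 15 + 115 + 21 = 255
CON1 = 255 / D = 0.654
D = 255 / 0.654 = 389.9
Other denominator terms total 311
eligibility not determined = 389.9 − 311 ≈ 79

79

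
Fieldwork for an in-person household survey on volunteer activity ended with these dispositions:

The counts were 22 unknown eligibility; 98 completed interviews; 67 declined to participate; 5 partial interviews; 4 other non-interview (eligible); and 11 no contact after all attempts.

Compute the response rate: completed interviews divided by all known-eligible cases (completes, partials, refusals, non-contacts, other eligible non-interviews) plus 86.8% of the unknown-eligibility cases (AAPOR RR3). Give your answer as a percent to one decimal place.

48.0%

Numerator: 98
Known eligible: 98 + 5 + 67 + 11 + 4 = 185
Eligible share of unknowns: 0.8680 × 22 = 19.10
Denom: 185 + 19.10 = 204.10
RR3 = 98 / 204.10 = 0.4802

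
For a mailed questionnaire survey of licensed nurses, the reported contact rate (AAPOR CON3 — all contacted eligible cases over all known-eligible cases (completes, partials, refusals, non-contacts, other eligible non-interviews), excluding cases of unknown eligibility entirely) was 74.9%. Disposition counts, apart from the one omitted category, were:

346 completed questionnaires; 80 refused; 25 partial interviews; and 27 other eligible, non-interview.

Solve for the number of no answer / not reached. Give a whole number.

Numerator → 346 + 25 + 80 + 27 = 478
CON3 = 478 / D = 0.749
D = 478 / 0.749 = 638.2
Other denominator terms total 478
no answer / not reached = 638.2 − 478 ≈ 160

160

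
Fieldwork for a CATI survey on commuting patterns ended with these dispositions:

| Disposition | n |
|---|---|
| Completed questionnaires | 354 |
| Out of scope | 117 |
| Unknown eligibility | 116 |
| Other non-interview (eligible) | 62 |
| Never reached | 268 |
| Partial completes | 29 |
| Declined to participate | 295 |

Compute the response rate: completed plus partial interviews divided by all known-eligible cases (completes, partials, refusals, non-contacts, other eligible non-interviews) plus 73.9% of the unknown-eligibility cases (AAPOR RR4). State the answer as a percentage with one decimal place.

35.0%

Top: 354 + 29 = 383
Eligible (known): 354 + 29 + 295 + 268 + 62 = 1008
e × U: 0.7390 × 116 = 85.72
Base: 1008 + 85.72 = 1093.72
RR4 = 383 / 1093.72 = 0.3502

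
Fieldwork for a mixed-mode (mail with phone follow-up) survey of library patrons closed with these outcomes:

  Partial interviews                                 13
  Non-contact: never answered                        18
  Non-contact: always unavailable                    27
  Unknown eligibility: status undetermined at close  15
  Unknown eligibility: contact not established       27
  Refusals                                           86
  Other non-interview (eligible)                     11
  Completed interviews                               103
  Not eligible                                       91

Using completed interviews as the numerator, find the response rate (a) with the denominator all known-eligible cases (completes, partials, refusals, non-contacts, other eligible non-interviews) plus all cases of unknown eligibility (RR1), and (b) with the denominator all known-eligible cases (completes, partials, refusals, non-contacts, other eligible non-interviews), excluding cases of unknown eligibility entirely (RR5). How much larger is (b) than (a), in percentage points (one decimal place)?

Non-contacts = 18 + 27 = 45
Eligibility not determined = 27 + 15 = 42
Numerator → 103
Denom → 103 + 13 + 86 + 45 + 11 + 42 = 300
RR1 = 103 / 300 = 0.3433
Denom → 103 + 13 + 86 + 45 + 11 = 258
RR5 = 103 / 258 = 0.3992
Difference = 39.92 − 34.33 = 5.59 percentage points

5.6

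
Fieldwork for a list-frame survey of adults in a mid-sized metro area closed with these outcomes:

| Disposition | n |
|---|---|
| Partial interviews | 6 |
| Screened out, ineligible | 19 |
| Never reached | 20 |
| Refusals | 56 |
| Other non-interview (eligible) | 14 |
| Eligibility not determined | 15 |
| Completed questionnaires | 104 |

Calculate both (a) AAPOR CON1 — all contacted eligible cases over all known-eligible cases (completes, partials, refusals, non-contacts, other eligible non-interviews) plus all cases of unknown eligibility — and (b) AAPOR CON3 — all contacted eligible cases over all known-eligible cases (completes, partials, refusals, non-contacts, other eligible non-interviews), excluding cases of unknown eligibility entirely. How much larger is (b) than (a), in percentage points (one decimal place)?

Numerator: 104 + 6 + 56 + 14 = 180
Base: 104 + 6 + 56 + 20 + 14 + 15 = 215
CON1 = 180 / 215 = 0.8372
Base: 104 + 6 + 56 + 20 + 14 = 200
CON3 = 180 / 200 = 0.9000
Difference = 90.00 − 83.72 = 6.28 percentage points

6.3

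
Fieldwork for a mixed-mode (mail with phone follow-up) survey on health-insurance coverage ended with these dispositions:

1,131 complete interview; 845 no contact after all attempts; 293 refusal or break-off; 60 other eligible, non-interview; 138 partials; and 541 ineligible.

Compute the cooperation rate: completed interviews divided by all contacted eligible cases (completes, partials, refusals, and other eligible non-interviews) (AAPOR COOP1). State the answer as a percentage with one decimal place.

69.7%

Num = 1131
Base = 1131 + 138 + 293 + 60 = 1622
COOP1 = 1131 / 1622 = 0.6973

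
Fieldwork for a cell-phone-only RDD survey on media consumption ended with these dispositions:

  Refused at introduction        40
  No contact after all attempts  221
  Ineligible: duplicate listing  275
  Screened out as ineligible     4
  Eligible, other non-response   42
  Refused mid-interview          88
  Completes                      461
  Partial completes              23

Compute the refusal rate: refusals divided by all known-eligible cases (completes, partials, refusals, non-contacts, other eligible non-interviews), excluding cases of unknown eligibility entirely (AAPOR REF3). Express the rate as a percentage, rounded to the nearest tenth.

14.6%

Declined to participate = 40 + 88 = 128
Not eligible = 4 + 275 = 279
Top: 128
Denom: 461 + 23 + 128 + 221 + 42 = 875
REF3 = 128 / 875 = 0.1463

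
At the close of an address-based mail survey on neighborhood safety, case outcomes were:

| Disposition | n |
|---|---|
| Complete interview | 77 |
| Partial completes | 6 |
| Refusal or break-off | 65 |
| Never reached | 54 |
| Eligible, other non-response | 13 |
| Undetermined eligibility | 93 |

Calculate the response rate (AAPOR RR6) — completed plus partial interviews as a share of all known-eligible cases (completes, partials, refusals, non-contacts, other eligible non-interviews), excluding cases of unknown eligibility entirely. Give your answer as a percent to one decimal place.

38.6%

Num = 77 + 6 = 83
Denominator = 77 + 6 + 65 + 54 + 13 = 215
RR6 = 83 / 215 = 0.3860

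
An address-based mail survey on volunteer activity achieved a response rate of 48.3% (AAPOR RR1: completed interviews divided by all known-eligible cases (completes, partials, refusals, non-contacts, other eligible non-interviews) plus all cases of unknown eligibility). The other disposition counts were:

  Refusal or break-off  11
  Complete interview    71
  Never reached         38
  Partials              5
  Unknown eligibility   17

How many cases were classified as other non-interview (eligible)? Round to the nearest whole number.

RR1 = 71 / D = 0.483
D = 71 / 0.483 = 147.0
Remaining denominator categories sum to 142
other non-interview (eligible) = 147.0 − 142 ≈ 5

5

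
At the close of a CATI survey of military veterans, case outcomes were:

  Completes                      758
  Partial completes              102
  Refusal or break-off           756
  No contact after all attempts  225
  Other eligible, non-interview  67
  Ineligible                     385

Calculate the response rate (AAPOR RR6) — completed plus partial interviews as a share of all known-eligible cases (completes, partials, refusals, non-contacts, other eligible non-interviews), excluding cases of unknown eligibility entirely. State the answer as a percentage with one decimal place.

Top: 758 + 102 = 860
Denominator: 758 + 102 + 756 + 225 + 67 = 1908
RR6 = 860 / 1908 = 0.4507

45.1%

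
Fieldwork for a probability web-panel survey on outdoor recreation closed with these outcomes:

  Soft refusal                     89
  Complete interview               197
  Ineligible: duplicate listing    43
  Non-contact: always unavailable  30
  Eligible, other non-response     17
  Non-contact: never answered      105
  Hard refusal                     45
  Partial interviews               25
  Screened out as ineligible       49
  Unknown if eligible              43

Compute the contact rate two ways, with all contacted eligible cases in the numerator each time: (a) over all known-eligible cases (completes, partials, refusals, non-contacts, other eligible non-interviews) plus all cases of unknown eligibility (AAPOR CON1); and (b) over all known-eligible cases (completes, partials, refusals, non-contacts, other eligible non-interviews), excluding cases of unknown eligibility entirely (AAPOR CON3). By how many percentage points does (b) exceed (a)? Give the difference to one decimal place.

Declined to participate = 45 + 89 = 134
Non-contacts = 105 + 30 = 135
Screened out, ineligible = 49 + 43 = 92
Num: 197 + 25 + 134 + 17 = 373
Denominator: 197 + 25 + 134 + 135 + 17 + 43 = 551
CON1 = 373 / 551 = 0.6770
Denominator: 197 + 25 + 134 + 135 + 17 = 508
CON3 = 373 / 508 = 0.7343
Difference = 73.43 − 67.70 = 5.73 percentage points

5.7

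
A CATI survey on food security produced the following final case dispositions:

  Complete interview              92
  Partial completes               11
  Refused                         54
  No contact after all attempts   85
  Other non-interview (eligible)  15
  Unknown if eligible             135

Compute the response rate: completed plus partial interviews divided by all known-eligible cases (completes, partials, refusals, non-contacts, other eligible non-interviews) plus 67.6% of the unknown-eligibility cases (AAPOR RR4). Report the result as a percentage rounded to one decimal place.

Numerator = 92 + 11 = 103
Determined eligible = 92 + 11 + 54 + 85 + 15 = 257
e × U = 0.6760 × 135 = 91.26
Denominator = 257 + 91.26 = 348.26
RR4 = 103 / 348.26 = 0.2958

29.6%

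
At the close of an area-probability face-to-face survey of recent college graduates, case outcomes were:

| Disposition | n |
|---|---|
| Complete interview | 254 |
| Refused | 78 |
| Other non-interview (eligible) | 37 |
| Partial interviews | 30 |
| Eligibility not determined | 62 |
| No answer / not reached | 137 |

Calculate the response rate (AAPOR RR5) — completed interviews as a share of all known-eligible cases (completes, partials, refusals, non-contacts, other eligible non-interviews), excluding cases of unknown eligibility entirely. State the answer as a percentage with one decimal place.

47.4%

Top: 254
Base: 254 + 30 + 78 + 137 + 37 = 536
RR5 = 254 / 536 = 0.4739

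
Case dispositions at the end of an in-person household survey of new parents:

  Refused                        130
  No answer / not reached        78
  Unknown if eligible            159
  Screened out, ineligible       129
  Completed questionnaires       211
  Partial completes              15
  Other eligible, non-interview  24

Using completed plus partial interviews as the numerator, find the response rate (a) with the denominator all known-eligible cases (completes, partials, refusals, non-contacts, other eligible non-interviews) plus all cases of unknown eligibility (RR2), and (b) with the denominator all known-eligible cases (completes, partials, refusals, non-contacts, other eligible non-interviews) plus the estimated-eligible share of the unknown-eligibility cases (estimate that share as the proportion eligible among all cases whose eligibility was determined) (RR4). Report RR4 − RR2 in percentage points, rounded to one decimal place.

Top = 211 + 15 = 226
Base = 211 + 15 + 130 + 78 + 24 + 159 = 617
RR2 = 226 / 617 = 0.3663
Eligible (known) = 211 + 15 + 130 + 78 + 24 = 458
e = 458 / (458 + 129) = 458 / 587 = 0.7802
e × U = 0.7802 × 159 = 124.05
Base = 458 + 124.05 = 582.05
RR4 = 226 / 582.05 = 0.3883
Difference = 38.83 − 36.63 = 2.20 percentage points

2.2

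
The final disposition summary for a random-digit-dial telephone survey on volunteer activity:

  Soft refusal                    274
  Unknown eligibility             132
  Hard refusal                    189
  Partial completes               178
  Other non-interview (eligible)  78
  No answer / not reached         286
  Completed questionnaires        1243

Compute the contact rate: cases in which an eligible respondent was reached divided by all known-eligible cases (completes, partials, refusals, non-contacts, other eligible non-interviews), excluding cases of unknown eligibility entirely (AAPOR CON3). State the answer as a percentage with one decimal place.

87.3%

Declined to participate = 189 + 274 = 463
Num: 1243 + 178 + 463 + 78 = 1962
Denom: 1243 + 178 + 463 + 286 + 78 = 2248
CON3 = 1962 / 2248 = 0.8728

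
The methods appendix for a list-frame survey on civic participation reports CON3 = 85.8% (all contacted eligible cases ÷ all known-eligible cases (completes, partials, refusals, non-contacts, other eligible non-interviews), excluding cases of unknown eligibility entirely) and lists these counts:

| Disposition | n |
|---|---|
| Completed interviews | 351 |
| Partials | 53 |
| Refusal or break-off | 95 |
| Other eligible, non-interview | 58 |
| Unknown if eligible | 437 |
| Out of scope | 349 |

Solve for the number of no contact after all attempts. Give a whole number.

Numerator = 351 + 53 + 95 + 58 = 557
CON3 = 557 / D = 0.858
D = 557 / 0.858 = 649.2
Other denominator terms total 557
no contact after all attempts = 649.2 − 557 ≈ 92

92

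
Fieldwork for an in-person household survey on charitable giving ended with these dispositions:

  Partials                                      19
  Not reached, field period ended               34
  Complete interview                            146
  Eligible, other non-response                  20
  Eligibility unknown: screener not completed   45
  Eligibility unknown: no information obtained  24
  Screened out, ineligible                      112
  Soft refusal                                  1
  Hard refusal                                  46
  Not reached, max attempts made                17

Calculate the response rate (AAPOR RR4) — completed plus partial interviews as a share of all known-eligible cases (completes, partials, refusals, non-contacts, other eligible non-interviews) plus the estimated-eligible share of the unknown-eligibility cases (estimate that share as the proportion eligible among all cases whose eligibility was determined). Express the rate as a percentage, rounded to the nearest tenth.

49.6%

Declined to participate = 46 + 1 = 47
No answer / not reached = 34 + 17 = 51
Unknown if eligible = 45 + 24 = 69
Numerator: 146 + 19 = 165
Known eligible: 146 + 19 + 47 + 51 + 20 = 283
e = 283 / (283 + 112) = 283 / 395 = 0.7165
e × U: 0.7165 × 69 = 49.44
Base: 283 + 49.44 = 332.44
RR4 = 165 / 332.44 = 0.4963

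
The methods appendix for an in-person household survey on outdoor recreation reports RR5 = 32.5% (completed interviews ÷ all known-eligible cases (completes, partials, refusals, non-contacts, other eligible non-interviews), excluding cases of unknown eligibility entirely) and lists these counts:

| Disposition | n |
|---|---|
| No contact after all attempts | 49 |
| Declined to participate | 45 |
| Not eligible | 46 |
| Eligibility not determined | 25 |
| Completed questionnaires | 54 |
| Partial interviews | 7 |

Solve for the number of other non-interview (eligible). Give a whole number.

RR5 = 54 / D = 0.325
D = 54 / 0.325 = 166.2
Rest of base = 155
other non-interview (eligible) = 166.2 − 155 ≈ 11

11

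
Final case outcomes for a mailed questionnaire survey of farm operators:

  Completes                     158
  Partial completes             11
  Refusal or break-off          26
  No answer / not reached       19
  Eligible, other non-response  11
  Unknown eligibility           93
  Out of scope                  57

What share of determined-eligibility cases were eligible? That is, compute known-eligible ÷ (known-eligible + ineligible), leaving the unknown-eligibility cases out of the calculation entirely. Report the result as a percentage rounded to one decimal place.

79.8%

Eligible (known) → 158 + 11 + 26 + 19 + 11 = 225
e = 225 / (225 + 57) = 225 / 282 = 0.7979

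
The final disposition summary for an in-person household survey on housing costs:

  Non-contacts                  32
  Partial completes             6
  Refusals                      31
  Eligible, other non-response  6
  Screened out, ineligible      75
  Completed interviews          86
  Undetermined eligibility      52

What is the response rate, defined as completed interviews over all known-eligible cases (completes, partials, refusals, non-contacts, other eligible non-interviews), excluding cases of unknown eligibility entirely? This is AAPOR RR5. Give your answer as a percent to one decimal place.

53.4%

Top: 86
Base: 86 + 6 + 31 + 32 + 6 = 161
RR5 = 86 / 161 = 0.5342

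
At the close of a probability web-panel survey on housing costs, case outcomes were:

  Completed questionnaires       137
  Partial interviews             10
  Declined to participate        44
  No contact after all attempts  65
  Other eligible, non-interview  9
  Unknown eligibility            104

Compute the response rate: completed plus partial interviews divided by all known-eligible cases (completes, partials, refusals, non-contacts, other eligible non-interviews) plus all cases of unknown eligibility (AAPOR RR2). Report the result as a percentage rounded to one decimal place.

39.8%

Num → 137 + 10 = 147
Denominator → 137 + 10 + 44 + 65 + 9 + 104 = 369
RR2 = 147 / 369 = 0.3984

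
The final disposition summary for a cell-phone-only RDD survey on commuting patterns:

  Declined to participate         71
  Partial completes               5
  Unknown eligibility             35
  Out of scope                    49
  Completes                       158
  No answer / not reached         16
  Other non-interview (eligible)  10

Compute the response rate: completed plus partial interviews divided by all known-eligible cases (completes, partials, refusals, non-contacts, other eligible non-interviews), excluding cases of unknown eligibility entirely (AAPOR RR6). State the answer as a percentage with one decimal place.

62.7%

Numerator → 158 + 5 = 163
Base → 158 + 5 + 71 + 16 + 10 = 260
RR6 = 163 / 260 = 0.6269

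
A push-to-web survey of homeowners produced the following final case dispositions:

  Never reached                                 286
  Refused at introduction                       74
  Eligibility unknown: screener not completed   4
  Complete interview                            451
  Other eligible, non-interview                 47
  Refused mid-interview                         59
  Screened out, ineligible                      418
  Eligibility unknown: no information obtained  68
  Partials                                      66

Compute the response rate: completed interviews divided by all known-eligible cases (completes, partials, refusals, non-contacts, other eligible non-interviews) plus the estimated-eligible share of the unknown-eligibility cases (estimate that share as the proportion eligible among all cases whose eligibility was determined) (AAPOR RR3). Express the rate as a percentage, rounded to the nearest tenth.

43.6%

Declined to participate = 74 + 59 = 133
Unknown if eligible = 4 + 68 = 72
Numerator → 451
Eligible (known) → 451 + 66 + 133 + 286 + 47 = 983
e = 983 / (983 + 418) = 983 / 1401 = 0.7016
e × U → 0.7016 × 72 = 50.52
Denom → 983 + 50.52 = 1033.52
RR3 = 451 / 1033.52 = 0.4364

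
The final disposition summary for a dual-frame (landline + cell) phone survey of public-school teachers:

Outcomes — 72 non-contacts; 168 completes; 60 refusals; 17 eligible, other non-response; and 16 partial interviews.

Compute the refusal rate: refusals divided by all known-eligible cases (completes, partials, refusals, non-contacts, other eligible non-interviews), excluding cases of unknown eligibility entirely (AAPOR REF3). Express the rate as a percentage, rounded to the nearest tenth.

Top = 60
Denominator = 168 + 16 + 60 + 72 + 17 = 333
REF3 = 60 / 333 = 0.1802

18.0%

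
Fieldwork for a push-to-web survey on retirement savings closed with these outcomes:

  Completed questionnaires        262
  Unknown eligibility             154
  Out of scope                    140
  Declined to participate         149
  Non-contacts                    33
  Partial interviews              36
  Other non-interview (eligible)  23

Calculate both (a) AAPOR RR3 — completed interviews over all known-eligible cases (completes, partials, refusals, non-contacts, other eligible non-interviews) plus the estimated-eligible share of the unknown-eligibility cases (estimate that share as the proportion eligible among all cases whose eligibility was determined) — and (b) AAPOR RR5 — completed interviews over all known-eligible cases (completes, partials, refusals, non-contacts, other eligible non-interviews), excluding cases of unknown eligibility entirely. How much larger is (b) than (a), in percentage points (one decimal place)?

10.1

Num → 262
Determined eligible → 262 + 36 + 149 + 33 + 23 = 503
e = 503 / (503 + 140) = 503 / 643 = 0.7823
Estimated eligible among unknowns → 0.7823 × 154 = 120.47
Base → 503 + 120.47 = 623.47
RR3 = 262 / 623.47 = 0.4202
Base → 262 + 36 + 149 + 33 + 23 = 503
RR5 = 262 / 503 = 0.5209
Difference = 52.09 − 42.02 = 10.07 percentage points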